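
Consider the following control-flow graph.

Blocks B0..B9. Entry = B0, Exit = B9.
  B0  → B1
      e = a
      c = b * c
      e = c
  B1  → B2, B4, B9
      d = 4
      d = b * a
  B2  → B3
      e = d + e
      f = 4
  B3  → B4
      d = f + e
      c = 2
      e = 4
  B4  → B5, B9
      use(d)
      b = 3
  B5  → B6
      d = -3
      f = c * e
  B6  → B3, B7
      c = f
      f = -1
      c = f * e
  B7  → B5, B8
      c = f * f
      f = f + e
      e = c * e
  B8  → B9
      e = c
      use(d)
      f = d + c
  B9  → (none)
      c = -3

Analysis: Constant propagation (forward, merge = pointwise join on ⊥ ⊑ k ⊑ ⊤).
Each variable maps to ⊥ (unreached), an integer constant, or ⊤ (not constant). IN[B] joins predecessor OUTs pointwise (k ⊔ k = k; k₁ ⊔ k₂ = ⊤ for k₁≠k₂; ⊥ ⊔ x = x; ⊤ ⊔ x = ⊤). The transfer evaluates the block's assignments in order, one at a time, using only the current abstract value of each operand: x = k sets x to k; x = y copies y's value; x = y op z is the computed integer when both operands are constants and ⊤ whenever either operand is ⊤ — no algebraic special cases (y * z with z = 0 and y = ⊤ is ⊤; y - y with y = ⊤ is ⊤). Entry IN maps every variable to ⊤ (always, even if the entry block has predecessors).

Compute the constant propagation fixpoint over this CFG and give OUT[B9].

Converged values:
  B0:   IN=(all ⊤)   OUT=(all ⊤)
  B1:   IN=(all ⊤)   OUT=(all ⊤)
  B2:   IN=(all ⊤)   OUT={f:4; rest ⊤}
  B3:   IN=(all ⊤)   OUT={c:2, e:4; rest ⊤}
  B4:   IN=(all ⊤)   OUT={b:3; rest ⊤}
  B5:   IN={b:3; rest ⊤}   OUT={b:3, d:-3; rest ⊤}
  B6:   IN={b:3, d:-3; rest ⊤}   OUT={b:3, d:-3, f:-1; rest ⊤}
  B7:   IN={b:3, d:-3, f:-1; rest ⊤}   OUT={b:3, c:1, d:-3; rest ⊤}
  B8:   IN={b:3, c:1, d:-3; rest ⊤}   OUT={b:3, c:1, d:-3, e:1, f:-2; rest ⊤}
  B9:   IN=(all ⊤)   OUT={c:-3; rest ⊤}

Merge at B9: IN[B9] = OUT[B1] ⊔ OUT[B4] ⊔ OUT[B8] = {a: ⊤, b: ⊤, c: ⊤, d: ⊤, e: ⊤, f: ⊤}
Applying B9's transfer function to that IN value gives OUT[B9] (row B9 above).

Answer: {a: ⊤, b: ⊤, c: -3, d: ⊤, e: ⊤, f: ⊤}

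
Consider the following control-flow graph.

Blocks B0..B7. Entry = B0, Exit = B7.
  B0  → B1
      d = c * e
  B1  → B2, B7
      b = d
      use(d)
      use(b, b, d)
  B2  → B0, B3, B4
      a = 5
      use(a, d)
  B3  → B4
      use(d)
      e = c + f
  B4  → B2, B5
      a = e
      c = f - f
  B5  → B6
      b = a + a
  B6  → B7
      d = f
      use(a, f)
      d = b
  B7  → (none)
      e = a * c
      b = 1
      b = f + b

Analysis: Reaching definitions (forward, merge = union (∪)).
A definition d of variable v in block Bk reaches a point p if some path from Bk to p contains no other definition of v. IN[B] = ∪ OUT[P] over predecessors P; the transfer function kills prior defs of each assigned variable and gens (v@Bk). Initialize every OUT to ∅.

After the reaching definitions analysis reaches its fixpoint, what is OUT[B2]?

Fixpoint table:
  B0: | IN={a@B2, b@B1, c@B4, d@B0, e@B3} | OUT={a@B2, b@B1, c@B4, d@B0, e@B3}
  B1: | IN={a@B2, b@B1, c@B4, d@B0, e@B3} | OUT={a@B2, b@B1, c@B4, d@B0, e@B3}
  B2: | IN={a@B2, a@B4, b@B1, c@B4, d@B0, e@B3} | OUT={a@B2, b@B1, c@B4, d@B0, e@B3}
  B3: | IN={a@B2, b@B1, c@B4, d@B0, e@B3} | OUT={a@B2, b@B1, c@B4, d@B0, e@B3}
  B4: | IN={a@B2, b@B1, c@B4, d@B0, e@B3} | OUT={a@B4, b@B1, c@B4, d@B0, e@B3}
  B5: | IN={a@B4, b@B1, c@B4, d@B0, e@B3} | OUT={a@B4, b@B5, c@B4, d@B0, e@B3}
  B6: | IN={a@B4, b@B5, c@B4, d@B0, e@B3} | OUT={a@B4, b@B5, c@B4, d@B6, e@B3}
  B7: | IN={a@B2, a@B4, b@B1, b@B5, c@B4, d@B0, d@B6, e@B3} | OUT={a@B2, a@B4, b@B7, c@B4, d@B0, d@B6, e@B7}

Merge at B2: IN[B2] = OUT[B1] ⊔ OUT[B4] = {a@B2, a@B4, b@B1, c@B4, d@B0, e@B3}
Applying B2's transfer function to that IN value gives OUT[B2] (row B2 above).

Answer: {a@B2, b@B1, c@B4, d@B0, e@B3}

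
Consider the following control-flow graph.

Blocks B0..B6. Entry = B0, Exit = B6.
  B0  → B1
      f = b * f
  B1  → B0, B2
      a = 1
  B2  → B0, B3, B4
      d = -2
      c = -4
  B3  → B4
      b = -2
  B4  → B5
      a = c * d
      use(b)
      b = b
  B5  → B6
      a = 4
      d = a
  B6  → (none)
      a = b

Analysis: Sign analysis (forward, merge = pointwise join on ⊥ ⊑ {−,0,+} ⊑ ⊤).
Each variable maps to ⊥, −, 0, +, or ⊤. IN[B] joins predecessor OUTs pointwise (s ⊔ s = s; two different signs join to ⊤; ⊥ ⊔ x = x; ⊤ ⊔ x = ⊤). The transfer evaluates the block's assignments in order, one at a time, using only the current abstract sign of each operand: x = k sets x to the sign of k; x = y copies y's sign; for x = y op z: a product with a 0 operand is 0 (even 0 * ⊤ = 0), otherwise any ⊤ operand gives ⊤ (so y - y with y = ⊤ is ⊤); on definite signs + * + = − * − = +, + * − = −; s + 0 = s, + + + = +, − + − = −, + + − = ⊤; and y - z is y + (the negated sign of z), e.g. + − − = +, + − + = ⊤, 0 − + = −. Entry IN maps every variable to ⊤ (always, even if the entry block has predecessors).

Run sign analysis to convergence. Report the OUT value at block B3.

Per-block solution:
  B0:  IN=(all ⊤)  OUT=(all ⊤)
  B1:  IN=(all ⊤)  OUT={a:+; rest ⊤}
  B2:  IN={a:+; rest ⊤}  OUT={a:+, c:-, d:-; rest ⊤}
  B3:  IN={a:+, c:-, d:-; rest ⊤}  OUT={a:+, b:-, c:-, d:-; rest ⊤}
  B4:  IN={a:+, c:-, d:-; rest ⊤}  OUT={a:+, c:-, d:-; rest ⊤}
  B5:  IN={a:+, c:-, d:-; rest ⊤}  OUT={a:+, c:-, d:+; rest ⊤}
  B6:  IN={a:+, c:-, d:+; rest ⊤}  OUT={c:-, d:+; rest ⊤}

Merge at B3: IN[B3] = OUT[B2] = {a: +, b: ⊤, c: -, d: -, e: ⊤, f: ⊤}
Applying B3's transfer function to that IN value gives OUT[B3] (row B3 above).

Answer: {a: +, b: -, c: -, d: -, e: ⊤, f: ⊤}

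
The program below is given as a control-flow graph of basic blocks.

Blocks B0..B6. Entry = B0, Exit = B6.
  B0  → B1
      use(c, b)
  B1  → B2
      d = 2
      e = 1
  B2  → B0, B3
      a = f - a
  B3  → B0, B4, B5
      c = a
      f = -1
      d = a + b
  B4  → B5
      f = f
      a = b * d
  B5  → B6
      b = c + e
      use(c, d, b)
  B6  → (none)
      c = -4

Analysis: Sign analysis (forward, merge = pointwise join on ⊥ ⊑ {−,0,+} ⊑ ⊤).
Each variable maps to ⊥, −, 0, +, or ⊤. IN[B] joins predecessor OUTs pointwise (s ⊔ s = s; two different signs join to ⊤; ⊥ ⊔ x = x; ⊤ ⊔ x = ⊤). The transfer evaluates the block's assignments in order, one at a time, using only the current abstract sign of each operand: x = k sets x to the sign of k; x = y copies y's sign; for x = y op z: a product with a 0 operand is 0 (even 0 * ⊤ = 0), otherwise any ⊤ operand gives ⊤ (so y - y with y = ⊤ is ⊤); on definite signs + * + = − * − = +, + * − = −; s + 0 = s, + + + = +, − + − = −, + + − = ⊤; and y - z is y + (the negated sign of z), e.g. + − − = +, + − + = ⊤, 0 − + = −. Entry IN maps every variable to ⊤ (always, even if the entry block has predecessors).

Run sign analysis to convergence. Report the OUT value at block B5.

Per-block solution:
  B0:   IN=(all ⊤)   OUT=(all ⊤)
  B1:   IN=(all ⊤)   OUT={d:+, e:+; rest ⊤}
  B2:   IN={d:+, e:+; rest ⊤}   OUT={d:+, e:+; rest ⊤}
  B3:   IN={d:+, e:+; rest ⊤}   OUT={e:+, f:-; rest ⊤}
  B4:   IN={e:+, f:-; rest ⊤}   OUT={e:+, f:-; rest ⊤}
  B5:   IN={e:+, f:-; rest ⊤}   OUT={e:+, f:-; rest ⊤}
  B6:   IN={e:+, f:-; rest ⊤}   OUT={c:-, e:+, f:-; rest ⊤}

Merge at B5: IN[B5] = OUT[B3] ⊔ OUT[B4] = {a: ⊤, b: ⊤, c: ⊤, d: ⊤, e: +, f: -}
Applying B5's transfer function to that IN value gives OUT[B5] (row B5 above).

Answer: {a: ⊤, b: ⊤, c: ⊤, d: ⊤, e: +, f: -}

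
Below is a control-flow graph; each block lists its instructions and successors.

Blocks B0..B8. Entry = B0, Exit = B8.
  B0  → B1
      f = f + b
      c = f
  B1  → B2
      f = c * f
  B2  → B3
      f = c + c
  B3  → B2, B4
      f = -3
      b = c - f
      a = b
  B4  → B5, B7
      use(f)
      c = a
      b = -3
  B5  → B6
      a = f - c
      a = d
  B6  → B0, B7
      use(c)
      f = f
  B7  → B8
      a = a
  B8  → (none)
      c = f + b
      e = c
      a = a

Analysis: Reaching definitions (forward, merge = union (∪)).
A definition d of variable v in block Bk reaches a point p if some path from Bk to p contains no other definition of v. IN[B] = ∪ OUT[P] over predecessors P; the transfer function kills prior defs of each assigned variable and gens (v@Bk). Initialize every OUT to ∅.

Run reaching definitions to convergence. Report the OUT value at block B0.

Answer: {a@B5, b@B4, c@B0, f@B0}

Trace:
Converged values:
  B0: | IN={a@B5, b@B4, c@B4, f@B6} | OUT={a@B5, b@B4, c@B0, f@B0}
  B1: | IN={a@B5, b@B4, c@B0, f@B0} | OUT={a@B5, b@B4, c@B0, f@B1}
  B2: | IN={a@B3, a@B5, b@B3, b@B4, c@B0, f@B1, f@B3} | OUT={a@B3, a@B5, b@B3, b@B4, c@B0, f@B2}
  B3: | IN={a@B3, a@B5, b@B3, b@B4, c@B0, f@B2} | OUT={a@B3, b@B3, c@B0, f@B3}
  B4: | IN={a@B3, b@B3, c@B0, f@B3} | OUT={a@B3, b@B4, c@B4, f@B3}
  B5: | IN={a@B3, b@B4, c@B4, f@B3} | OUT={a@B5, b@B4, c@B4, f@B3}
  B6: | IN={a@B5, b@B4, c@B4, f@B3} | OUT={a@B5, b@B4, c@B4, f@B6}
  B7: | IN={a@B3, a@B5, b@B4, c@B4, f@B3, f@B6} | OUT={a@B7, b@B4, c@B4, f@B3, f@B6}
  B8: | IN={a@B7, b@B4, c@B4, f@B3, f@B6} | OUT={a@B8, b@B4, c@B8, e@B8, f@B3, f@B6}

Merge at B0 (entry node, so the boundary value {} is joined with the incoming edge(s)): IN[B0] = {} ⊔ OUT[B6] = {a@B5, b@B4, c@B4, f@B6}
Applying B0's transfer function to that IN value gives OUT[B0] (row B0 above).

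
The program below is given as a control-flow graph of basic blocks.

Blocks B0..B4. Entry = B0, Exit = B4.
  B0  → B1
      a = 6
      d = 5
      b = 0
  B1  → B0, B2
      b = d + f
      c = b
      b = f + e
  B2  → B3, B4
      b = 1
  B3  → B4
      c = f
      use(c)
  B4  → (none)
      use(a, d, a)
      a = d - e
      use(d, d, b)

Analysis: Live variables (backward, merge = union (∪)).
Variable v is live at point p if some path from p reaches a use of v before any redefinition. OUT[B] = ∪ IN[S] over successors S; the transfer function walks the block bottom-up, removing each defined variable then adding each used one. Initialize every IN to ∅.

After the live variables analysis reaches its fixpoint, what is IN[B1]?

Answer: {a, d, e, f}

Working:
Per-block solution:
  B0:   IN={e, f}   OUT={a, d, e, f}
  B1:   IN={a, d, e, f}   OUT={a, d, e, f}
  B2:   IN={a, d, e, f}   OUT={a, b, d, e, f}
  B3:   IN={a, b, d, e, f}   OUT={a, b, d, e}
  B4:   IN={a, b, d, e}   OUT={}

Merge at B1: OUT[B1] = IN[B0] ⊔ IN[B2] = {a, d, e, f}
Applying B1's transfer function to that OUT value gives IN[B1] (row B1 above).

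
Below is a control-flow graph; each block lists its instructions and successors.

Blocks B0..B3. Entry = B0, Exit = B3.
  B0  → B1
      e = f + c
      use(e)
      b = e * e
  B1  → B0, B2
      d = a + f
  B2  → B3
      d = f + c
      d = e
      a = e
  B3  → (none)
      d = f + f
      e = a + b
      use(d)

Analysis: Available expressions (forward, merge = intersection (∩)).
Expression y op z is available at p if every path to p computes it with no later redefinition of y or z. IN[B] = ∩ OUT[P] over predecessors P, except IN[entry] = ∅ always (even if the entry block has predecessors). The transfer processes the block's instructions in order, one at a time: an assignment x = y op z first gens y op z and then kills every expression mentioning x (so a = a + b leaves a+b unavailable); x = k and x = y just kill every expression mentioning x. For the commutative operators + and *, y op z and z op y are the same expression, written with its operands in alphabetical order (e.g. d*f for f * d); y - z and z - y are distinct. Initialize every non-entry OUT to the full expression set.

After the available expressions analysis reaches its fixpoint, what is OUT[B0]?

Fixpoint table:
  B0:  IN={}  OUT={c+f, e*e}
  B1:  IN={c+f, e*e}  OUT={a+f, c+f, e*e}
  B2:  IN={a+f, c+f, e*e}  OUT={c+f, e*e}
  B3:  IN={c+f, e*e}  OUT={a+b, c+f, f+f}

Merge at B0 (entry node, so the boundary value {} is joined with the incoming edge(s)): IN[B0] = {} ∩ OUT[B1] = {}
Applying B0's transfer function to that IN value gives OUT[B0] (row B0 above).

Answer: {c+f, e*e}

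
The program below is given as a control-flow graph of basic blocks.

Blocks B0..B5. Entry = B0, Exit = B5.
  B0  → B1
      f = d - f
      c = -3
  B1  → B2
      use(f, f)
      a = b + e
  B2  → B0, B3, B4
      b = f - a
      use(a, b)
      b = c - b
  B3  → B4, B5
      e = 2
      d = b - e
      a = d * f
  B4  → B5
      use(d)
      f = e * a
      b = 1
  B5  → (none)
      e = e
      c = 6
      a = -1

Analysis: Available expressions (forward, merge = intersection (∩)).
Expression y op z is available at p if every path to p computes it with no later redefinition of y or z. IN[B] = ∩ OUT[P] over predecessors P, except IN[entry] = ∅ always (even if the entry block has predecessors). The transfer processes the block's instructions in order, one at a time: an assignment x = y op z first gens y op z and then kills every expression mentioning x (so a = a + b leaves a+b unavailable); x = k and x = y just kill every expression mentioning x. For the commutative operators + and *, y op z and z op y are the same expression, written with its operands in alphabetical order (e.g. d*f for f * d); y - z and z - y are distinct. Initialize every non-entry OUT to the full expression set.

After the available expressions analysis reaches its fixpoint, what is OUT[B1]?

Per-block solution:
  B0:  IN={}  OUT={}
  B1:  IN={}  OUT={b+e}
  B2:  IN={b+e}  OUT={f-a}
  B3:  IN={f-a}  OUT={b-e, d*f}
  B4:  IN={}  OUT={a*e}
  B5:  IN={}  OUT={}

Merge at B1: IN[B1] = OUT[B0] = {}
Applying B1's transfer function to that IN value gives OUT[B1] (row B1 above).

Answer: {b+e}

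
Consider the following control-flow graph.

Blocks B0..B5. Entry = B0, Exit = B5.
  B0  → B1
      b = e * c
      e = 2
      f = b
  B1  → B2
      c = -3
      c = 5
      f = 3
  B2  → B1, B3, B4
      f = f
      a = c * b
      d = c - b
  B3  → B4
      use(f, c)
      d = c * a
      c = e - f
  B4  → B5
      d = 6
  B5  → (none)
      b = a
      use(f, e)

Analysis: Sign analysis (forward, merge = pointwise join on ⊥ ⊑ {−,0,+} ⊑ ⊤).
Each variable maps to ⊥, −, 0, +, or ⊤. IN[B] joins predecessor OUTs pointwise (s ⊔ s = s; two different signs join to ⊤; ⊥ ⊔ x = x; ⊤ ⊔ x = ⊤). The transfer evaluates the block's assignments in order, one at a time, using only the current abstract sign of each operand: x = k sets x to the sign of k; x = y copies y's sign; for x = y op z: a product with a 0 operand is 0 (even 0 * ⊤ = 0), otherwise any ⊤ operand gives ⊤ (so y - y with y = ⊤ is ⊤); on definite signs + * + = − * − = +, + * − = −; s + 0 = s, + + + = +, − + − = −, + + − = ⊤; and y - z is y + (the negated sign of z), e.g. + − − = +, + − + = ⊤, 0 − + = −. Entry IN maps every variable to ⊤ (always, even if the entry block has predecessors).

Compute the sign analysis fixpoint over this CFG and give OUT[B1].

Fixpoint table:
  B0: | IN=(all ⊤) | OUT={e:+; rest ⊤}
  B1: | IN={e:+; rest ⊤} | OUT={c:+, e:+, f:+; rest ⊤}
  B2: | IN={c:+, e:+, f:+; rest ⊤} | OUT={c:+, e:+, f:+; rest ⊤}
  B3: | IN={c:+, e:+, f:+; rest ⊤} | OUT={e:+, f:+; rest ⊤}
  B4: | IN={e:+, f:+; rest ⊤} | OUT={d:+, e:+, f:+; rest ⊤}
  B5: | IN={d:+, e:+, f:+; rest ⊤} | OUT={d:+, e:+, f:+; rest ⊤}

Merge at B1: IN[B1] = OUT[B0] ⊔ OUT[B2] = {a: ⊤, b: ⊤, c: ⊤, d: ⊤, e: +, f: ⊤}
Applying B1's transfer function to that IN value gives OUT[B1] (row B1 above).

Answer: {a: ⊤, b: ⊤, c: +, d: ⊤, e: +, f: +}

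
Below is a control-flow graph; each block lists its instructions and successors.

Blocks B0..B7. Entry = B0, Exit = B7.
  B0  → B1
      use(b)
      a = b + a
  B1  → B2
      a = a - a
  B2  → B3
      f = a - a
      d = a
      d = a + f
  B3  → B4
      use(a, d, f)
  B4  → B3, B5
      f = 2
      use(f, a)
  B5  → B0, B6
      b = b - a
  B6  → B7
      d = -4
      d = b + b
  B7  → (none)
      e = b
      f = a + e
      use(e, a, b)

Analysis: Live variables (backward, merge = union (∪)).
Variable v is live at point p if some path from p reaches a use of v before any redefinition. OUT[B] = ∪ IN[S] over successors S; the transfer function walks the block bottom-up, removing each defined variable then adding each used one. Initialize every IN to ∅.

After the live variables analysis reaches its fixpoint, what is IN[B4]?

Fixpoint table:
  B0: | IN={a, b} | OUT={a, b}
  B1: | IN={a, b} | OUT={a, b}
  B2: | IN={a, b} | OUT={a, b, d, f}
  B3: | IN={a, b, d, f} | OUT={a, b, d}
  B4: | IN={a, b, d} | OUT={a, b, d, f}
  B5: | IN={a, b} | OUT={a, b}
  B6: | IN={a, b} | OUT={a, b}
  B7: | IN={a, b} | OUT={}

Merge at B4: OUT[B4] = IN[B3] ⊔ IN[B5] = {a, b, d, f}
Applying B4's transfer function to that OUT value gives IN[B4] (row B4 above).

Answer: {a, b, d}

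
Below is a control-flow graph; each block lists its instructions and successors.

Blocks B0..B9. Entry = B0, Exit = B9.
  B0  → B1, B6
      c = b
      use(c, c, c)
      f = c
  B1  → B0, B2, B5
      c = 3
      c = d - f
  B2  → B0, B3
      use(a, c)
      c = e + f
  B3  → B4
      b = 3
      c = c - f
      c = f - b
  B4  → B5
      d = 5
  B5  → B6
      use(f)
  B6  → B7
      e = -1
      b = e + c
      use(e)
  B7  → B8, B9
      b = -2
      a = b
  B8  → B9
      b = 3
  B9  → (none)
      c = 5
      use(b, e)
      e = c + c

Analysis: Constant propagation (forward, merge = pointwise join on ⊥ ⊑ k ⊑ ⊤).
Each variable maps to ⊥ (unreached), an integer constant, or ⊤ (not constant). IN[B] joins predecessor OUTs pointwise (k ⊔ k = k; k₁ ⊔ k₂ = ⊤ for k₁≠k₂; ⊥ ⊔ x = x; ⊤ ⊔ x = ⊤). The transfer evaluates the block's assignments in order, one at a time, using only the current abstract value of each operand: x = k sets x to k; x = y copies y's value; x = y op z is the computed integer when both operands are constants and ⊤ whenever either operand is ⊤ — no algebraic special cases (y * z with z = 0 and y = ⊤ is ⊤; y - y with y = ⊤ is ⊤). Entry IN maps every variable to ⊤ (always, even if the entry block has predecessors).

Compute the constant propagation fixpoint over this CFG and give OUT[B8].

Converged values:
  B0:   IN=(all ⊤)   OUT=(all ⊤)
  B1:   IN=(all ⊤)   OUT=(all ⊤)
  B2:   IN=(all ⊤)   OUT=(all ⊤)
  B3:   IN=(all ⊤)   OUT={b:3; rest ⊤}
  B4:   IN={b:3; rest ⊤}   OUT={b:3, d:5; rest ⊤}
  B5:   IN=(all ⊤)   OUT=(all ⊤)
  B6:   IN=(all ⊤)   OUT={e:-1; rest ⊤}
  B7:   IN={e:-1; rest ⊤}   OUT={a:-2, b:-2, e:-1; rest ⊤}
  B8:   IN={a:-2, b:-2, e:-1; rest ⊤}   OUT={a:-2, b:3, e:-1; rest ⊤}
  B9:   IN={a:-2, e:-1; rest ⊤}   OUT={a:-2, c:5, e:10; rest ⊤}

Merge at B8: IN[B8] = OUT[B7] = {a: -2, b: -2, c: ⊤, d: ⊤, e: -1, f: ⊤}
Applying B8's transfer function to that IN value gives OUT[B8] (row B8 above).

Answer: {a: -2, b: 3, c: ⊤, d: ⊤, e: -1, f: ⊤}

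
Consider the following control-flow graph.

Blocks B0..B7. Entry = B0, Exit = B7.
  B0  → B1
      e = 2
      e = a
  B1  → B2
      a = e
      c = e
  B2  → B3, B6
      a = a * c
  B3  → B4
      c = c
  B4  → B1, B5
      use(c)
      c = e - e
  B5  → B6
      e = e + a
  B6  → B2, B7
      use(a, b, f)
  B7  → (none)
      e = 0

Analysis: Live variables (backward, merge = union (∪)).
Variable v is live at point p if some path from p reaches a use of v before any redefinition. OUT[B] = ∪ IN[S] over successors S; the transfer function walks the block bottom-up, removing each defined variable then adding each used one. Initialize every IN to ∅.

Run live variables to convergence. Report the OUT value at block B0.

Answer: {b, e, f}

Trace:
Per-block solution:
  B0:  IN={a, b, f}  OUT={b, e, f}
  B1:  IN={b, e, f}  OUT={a, b, c, e, f}
  B2:  IN={a, b, c, e, f}  OUT={a, b, c, e, f}
  B3:  IN={a, b, c, e, f}  OUT={a, b, c, e, f}
  B4:  IN={a, b, c, e, f}  OUT={a, b, c, e, f}
  B5:  IN={a, b, c, e, f}  OUT={a, b, c, e, f}
  B6:  IN={a, b, c, e, f}  OUT={a, b, c, e, f}
  B7:  IN={}  OUT={}

Merge at B0: OUT[B0] = IN[B1] = {b, e, f}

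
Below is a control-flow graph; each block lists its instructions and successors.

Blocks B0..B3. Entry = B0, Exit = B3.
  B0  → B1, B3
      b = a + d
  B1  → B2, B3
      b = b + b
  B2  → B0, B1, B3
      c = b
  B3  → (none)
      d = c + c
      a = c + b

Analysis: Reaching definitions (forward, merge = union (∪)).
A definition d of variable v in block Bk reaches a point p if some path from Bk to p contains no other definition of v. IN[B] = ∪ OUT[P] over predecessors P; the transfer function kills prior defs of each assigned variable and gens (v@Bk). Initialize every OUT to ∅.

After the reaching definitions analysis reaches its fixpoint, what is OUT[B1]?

Fixpoint table:
  B0:  IN={b@B1, c@B2}  OUT={b@B0, c@B2}
  B1:  IN={b@B0, b@B1, c@B2}  OUT={b@B1, c@B2}
  B2:  IN={b@B1, c@B2}  OUT={b@B1, c@B2}
  B3:  IN={b@B0, b@B1, c@B2}  OUT={a@B3, b@B0, b@B1, c@B2, d@B3}

Merge at B1: IN[B1] = OUT[B0] ⊔ OUT[B2] = {b@B0, b@B1, c@B2}
Applying B1's transfer function to that IN value gives OUT[B1] (row B1 above).

Answer: {b@B1, c@B2}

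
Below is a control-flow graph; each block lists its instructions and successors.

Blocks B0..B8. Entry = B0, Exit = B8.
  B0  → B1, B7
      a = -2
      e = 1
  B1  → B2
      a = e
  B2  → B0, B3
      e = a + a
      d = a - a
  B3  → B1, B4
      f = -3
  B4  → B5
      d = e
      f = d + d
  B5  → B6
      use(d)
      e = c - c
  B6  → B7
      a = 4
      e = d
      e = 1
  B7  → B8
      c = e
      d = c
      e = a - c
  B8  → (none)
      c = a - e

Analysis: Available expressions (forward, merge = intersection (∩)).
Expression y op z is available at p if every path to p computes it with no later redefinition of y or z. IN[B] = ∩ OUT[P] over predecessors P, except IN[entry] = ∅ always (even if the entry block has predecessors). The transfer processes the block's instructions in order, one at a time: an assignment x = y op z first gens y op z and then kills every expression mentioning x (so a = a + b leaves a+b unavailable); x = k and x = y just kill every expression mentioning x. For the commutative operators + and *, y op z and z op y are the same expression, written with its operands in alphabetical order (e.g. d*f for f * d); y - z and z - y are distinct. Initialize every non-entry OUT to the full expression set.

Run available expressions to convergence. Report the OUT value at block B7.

Answer: {a-c}

Working:
Converged values:
  B0: | IN={} | OUT={}
  B1: | IN={} | OUT={}
  B2: | IN={} | OUT={a+a, a-a}
  B3: | IN={a+a, a-a} | OUT={a+a, a-a}
  B4: | IN={a+a, a-a} | OUT={a+a, a-a, d+d}
  B5: | IN={a+a, a-a, d+d} | OUT={a+a, a-a, c-c, d+d}
  B6: | IN={a+a, a-a, c-c, d+d} | OUT={c-c, d+d}
  B7: | IN={} | OUT={a-c}
  B8: | IN={a-c} | OUT={a-e}

Merge at B7: IN[B7] = OUT[B0] ∩ OUT[B6] = {}
Applying B7's transfer function to that IN value gives OUT[B7] (row B7 above).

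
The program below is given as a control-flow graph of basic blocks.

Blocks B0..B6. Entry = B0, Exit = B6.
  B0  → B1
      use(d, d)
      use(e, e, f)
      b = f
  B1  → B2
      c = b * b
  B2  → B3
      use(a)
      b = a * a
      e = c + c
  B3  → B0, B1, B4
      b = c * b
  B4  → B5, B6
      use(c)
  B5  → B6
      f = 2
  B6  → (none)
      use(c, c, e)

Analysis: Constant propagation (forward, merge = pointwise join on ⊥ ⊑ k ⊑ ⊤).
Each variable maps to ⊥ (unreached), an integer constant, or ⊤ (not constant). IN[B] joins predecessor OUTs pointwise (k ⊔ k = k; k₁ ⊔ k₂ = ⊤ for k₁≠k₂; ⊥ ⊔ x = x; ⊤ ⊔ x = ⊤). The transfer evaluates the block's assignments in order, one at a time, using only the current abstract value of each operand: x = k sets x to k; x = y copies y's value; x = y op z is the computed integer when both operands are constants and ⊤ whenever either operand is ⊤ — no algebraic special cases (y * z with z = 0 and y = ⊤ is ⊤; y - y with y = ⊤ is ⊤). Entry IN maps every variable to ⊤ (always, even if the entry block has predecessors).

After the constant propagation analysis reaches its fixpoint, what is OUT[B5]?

Answer: {a: ⊤, b: ⊤, c: ⊤, d: ⊤, e: ⊤, f: 2}

Working:
Converged values:
  B0: | IN=(all ⊤) | OUT=(all ⊤)
  B1: | IN=(all ⊤) | OUT=(all ⊤)
  B2: | IN=(all ⊤) | OUT=(all ⊤)
  B3: | IN=(all ⊤) | OUT=(all ⊤)
  B4: | IN=(all ⊤) | OUT=(all ⊤)
  B5: | IN=(all ⊤) | OUT={f:2; rest ⊤}
  B6: | IN=(all ⊤) | OUT=(all ⊤)

Merge at B5: IN[B5] = OUT[B4] = {a: ⊤, b: ⊤, c: ⊤, d: ⊤, e: ⊤, f: ⊤}
Applying B5's transfer function to that IN value gives OUT[B5] (row B5 above).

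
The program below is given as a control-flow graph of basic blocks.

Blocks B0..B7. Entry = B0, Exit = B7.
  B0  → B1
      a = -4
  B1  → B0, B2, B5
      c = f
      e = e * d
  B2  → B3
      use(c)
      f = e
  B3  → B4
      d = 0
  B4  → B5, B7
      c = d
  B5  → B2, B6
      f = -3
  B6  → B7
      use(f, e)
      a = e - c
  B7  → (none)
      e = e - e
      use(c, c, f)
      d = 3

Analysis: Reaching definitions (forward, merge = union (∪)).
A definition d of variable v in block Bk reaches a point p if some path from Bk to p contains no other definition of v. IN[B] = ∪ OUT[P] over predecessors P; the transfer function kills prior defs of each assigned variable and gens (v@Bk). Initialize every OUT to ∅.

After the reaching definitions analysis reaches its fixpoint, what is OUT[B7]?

Answer: {a@B0, a@B6, c@B1, c@B4, d@B7, e@B7, f@B2, f@B5}

Derivation:
Per-block solution:
  B0: | IN={a@B0, c@B1, e@B1} | OUT={a@B0, c@B1, e@B1}
  B1: | IN={a@B0, c@B1, e@B1} | OUT={a@B0, c@B1, e@B1}
  B2: | IN={a@B0, c@B1, c@B4, d@B3, e@B1, f@B5} | OUT={a@B0, c@B1, c@B4, d@B3, e@B1, f@B2}
  B3: | IN={a@B0, c@B1, c@B4, d@B3, e@B1, f@B2} | OUT={a@B0, c@B1, c@B4, d@B3, e@B1, f@B2}
  B4: | IN={a@B0, c@B1, c@B4, d@B3, e@B1, f@B2} | OUT={a@B0, c@B4, d@B3, e@B1, f@B2}
  B5: | IN={a@B0, c@B1, c@B4, d@B3, e@B1, f@B2} | OUT={a@B0, c@B1, c@B4, d@B3, e@B1, f@B5}
  B6: | IN={a@B0, c@B1, c@B4, d@B3, e@B1, f@B5} | OUT={a@B6, c@B1, c@B4, d@B3, e@B1, f@B5}
  B7: | IN={a@B0, a@B6, c@B1, c@B4, d@B3, e@B1, f@B2, f@B5} | OUT={a@B0, a@B6, c@B1, c@B4, d@B7, e@B7, f@B2, f@B5}

Merge at B7: IN[B7] = OUT[B4] ⊔ OUT[B6] = {a@B0, a@B6, c@B1, c@B4, d@B3, e@B1, f@B2, f@B5}
Applying B7's transfer function to that IN value gives OUT[B7] (row B7 above).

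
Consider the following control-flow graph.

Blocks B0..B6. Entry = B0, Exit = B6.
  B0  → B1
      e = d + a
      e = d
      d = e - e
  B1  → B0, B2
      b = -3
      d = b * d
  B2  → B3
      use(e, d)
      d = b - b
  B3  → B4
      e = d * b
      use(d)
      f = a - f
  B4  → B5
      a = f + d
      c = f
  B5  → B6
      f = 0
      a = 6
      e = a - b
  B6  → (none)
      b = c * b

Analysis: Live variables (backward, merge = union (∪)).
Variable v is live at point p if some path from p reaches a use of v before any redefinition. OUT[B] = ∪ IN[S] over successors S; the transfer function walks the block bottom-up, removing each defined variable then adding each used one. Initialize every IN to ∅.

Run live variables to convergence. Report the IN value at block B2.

Answer: {a, b, d, e, f}

Working:
Per-block solution:
  B0:  IN={a, d, f}  OUT={a, d, e, f}
  B1:  IN={a, d, e, f}  OUT={a, b, d, e, f}
  B2:  IN={a, b, d, e, f}  OUT={a, b, d, f}
  B3:  IN={a, b, d, f}  OUT={b, d, f}
  B4:  IN={b, d, f}  OUT={b, c}
  B5:  IN={b, c}  OUT={b, c}
  B6:  IN={b, c}  OUT={}

Merge at B2: OUT[B2] = IN[B3] = {a, b, d, f}
Applying B2's transfer function to that OUT value gives IN[B2] (row B2 above).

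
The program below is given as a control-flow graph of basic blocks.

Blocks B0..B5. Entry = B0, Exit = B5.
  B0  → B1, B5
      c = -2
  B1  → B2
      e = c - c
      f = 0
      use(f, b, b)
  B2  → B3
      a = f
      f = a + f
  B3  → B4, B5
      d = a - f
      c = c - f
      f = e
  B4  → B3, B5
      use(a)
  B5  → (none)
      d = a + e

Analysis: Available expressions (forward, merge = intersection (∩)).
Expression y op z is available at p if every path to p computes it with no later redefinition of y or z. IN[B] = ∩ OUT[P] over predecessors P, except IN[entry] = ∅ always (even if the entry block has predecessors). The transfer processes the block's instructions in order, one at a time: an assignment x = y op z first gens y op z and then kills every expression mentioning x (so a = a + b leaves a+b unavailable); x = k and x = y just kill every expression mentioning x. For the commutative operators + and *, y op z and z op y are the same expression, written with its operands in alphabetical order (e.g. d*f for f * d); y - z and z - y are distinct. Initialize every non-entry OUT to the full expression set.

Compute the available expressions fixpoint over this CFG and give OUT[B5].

Answer: {a+e}

Derivation:
Per-block solution:
  B0:   IN={}   OUT={}
  B1:   IN={}   OUT={c-c}
  B2:   IN={c-c}   OUT={c-c}
  B3:   IN={}   OUT={}
  B4:   IN={}   OUT={}
  B5:   IN={}   OUT={a+e}

Merge at B5: IN[B5] = OUT[B0] ∩ OUT[B3] ∩ OUT[B4] = {}
Applying B5's transfer function to that IN value gives OUT[B5] (row B5 above).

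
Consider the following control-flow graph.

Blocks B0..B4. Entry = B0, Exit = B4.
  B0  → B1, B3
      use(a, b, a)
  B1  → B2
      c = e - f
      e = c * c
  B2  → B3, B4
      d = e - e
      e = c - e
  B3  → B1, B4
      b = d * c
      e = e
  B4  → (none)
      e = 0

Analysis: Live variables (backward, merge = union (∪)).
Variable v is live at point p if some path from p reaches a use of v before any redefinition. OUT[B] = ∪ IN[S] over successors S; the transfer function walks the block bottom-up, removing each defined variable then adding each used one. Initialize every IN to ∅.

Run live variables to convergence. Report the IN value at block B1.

Answer: {e, f}

Trace:
Fixpoint table:
  B0: | IN={a, b, c, d, e, f} | OUT={c, d, e, f}
  B1: | IN={e, f} | OUT={c, e, f}
  B2: | IN={c, e, f} | OUT={c, d, e, f}
  B3: | IN={c, d, e, f} | OUT={e, f}
  B4: | IN={} | OUT={}

Merge at B1: OUT[B1] = IN[B2] = {c, e, f}
Applying B1's transfer function to that OUT value gives IN[B1] (row B1 above).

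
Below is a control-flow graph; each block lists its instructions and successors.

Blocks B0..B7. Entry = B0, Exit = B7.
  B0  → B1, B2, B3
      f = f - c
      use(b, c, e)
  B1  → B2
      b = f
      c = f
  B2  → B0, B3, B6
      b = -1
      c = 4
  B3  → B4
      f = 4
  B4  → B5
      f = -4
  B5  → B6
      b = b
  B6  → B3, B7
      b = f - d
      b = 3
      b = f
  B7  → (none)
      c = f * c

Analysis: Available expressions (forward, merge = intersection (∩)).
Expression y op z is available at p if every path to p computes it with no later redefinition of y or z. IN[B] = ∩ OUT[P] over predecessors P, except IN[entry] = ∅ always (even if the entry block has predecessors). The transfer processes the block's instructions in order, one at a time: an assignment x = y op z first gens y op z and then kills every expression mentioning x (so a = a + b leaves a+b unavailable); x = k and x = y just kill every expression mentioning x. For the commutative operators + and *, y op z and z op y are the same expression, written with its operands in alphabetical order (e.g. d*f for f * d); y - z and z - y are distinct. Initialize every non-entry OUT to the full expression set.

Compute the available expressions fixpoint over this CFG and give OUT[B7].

Answer: {f-d}

Working:
Per-block solution:
  B0:   IN={}   OUT={}
  B1:   IN={}   OUT={}
  B2:   IN={}   OUT={}
  B3:   IN={}   OUT={}
  B4:   IN={}   OUT={}
  B5:   IN={}   OUT={}
  B6:   IN={}   OUT={f-d}
  B7:   IN={f-d}   OUT={f-d}

Merge at B7: IN[B7] = OUT[B6] = {f-d}
Applying B7's transfer function to that IN value gives OUT[B7] (row B7 above).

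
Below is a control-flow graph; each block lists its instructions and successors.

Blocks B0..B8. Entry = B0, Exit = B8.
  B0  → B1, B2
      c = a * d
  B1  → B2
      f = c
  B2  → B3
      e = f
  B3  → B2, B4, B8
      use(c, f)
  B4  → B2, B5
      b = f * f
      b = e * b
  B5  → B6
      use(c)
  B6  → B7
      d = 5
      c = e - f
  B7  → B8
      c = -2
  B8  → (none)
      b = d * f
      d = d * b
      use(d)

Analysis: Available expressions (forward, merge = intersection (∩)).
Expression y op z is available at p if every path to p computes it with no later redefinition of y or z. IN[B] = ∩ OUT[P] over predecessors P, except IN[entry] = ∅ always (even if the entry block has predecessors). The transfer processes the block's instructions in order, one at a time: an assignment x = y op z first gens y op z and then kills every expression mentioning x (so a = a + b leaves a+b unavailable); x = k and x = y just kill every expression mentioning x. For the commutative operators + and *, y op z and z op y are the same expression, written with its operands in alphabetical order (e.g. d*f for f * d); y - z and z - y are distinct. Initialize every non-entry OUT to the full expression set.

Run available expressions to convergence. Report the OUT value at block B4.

Answer: {a*d, f*f}

Derivation:
Converged values:
  B0:   IN={}   OUT={a*d}
  B1:   IN={a*d}   OUT={a*d}
  B2:   IN={a*d}   OUT={a*d}
  B3:   IN={a*d}   OUT={a*d}
  B4:   IN={a*d}   OUT={a*d, f*f}
  B5:   IN={a*d, f*f}   OUT={a*d, f*f}
  B6:   IN={a*d, f*f}   OUT={e-f, f*f}
  B7:   IN={e-f, f*f}   OUT={e-f, f*f}
  B8:   IN={}   OUT={}

Merge at B4: IN[B4] = OUT[B3] = {a*d}
Applying B4's transfer function to that IN value gives OUT[B4] (row B4 above).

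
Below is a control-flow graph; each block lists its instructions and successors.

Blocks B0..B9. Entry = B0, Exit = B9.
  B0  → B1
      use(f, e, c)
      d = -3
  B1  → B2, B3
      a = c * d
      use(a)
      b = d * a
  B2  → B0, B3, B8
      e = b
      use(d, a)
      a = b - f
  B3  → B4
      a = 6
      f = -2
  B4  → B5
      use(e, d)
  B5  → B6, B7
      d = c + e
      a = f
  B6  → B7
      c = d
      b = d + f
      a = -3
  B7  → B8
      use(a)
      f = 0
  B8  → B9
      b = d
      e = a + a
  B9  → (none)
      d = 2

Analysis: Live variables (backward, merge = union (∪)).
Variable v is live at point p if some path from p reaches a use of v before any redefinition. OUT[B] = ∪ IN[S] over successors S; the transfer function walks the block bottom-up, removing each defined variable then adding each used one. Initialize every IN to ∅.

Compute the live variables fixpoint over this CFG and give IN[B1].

Per-block solution:
  B0: | IN={c, e, f} | OUT={c, d, e, f}
  B1: | IN={c, d, e, f} | OUT={a, b, c, d, e, f}
  B2: | IN={a, b, c, d, f} | OUT={a, c, d, e, f}
  B3: | IN={c, d, e} | OUT={c, d, e, f}
  B4: | IN={c, d, e, f} | OUT={c, e, f}
  B5: | IN={c, e, f} | OUT={a, d, f}
  B6: | IN={d, f} | OUT={a, d}
  B7: | IN={a, d} | OUT={a, d}
  B8: | IN={a, d} | OUT={}
  B9: | IN={} | OUT={}

Merge at B1: OUT[B1] = IN[B2] ⊔ IN[B3] = {a, b, c, d, e, f}
Applying B1's transfer function to that OUT value gives IN[B1] (row B1 above).

Answer: {c, d, e, f}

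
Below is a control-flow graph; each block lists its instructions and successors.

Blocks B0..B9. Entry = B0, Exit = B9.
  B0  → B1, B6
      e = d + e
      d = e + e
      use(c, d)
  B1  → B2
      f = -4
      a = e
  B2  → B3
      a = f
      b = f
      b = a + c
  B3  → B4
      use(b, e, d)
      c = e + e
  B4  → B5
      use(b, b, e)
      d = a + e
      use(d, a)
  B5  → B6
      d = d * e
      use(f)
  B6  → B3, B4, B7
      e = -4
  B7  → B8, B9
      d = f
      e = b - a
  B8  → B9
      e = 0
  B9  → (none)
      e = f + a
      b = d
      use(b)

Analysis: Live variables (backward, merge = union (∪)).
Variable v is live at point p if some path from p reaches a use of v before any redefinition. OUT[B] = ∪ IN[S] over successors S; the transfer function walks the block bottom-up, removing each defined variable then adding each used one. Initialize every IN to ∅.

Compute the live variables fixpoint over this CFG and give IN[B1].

Converged values:
  B0:  IN={a, b, c, d, e, f}  OUT={a, b, c, d, e, f}
  B1:  IN={c, d, e}  OUT={c, d, e, f}
  B2:  IN={c, d, e, f}  OUT={a, b, d, e, f}
  B3:  IN={a, b, d, e, f}  OUT={a, b, e, f}
  B4:  IN={a, b, e, f}  OUT={a, b, d, e, f}
  B5:  IN={a, b, d, e, f}  OUT={a, b, d, f}
  B6:  IN={a, b, d, f}  OUT={a, b, d, e, f}
  B7:  IN={a, b, f}  OUT={a, d, f}
  B8:  IN={a, d, f}  OUT={a, d, f}
  B9:  IN={a, d, f}  OUT={}

Merge at B1: OUT[B1] = IN[B2] = {c, d, e, f}
Applying B1's transfer function to that OUT value gives IN[B1] (row B1 above).

Answer: {c, d, e}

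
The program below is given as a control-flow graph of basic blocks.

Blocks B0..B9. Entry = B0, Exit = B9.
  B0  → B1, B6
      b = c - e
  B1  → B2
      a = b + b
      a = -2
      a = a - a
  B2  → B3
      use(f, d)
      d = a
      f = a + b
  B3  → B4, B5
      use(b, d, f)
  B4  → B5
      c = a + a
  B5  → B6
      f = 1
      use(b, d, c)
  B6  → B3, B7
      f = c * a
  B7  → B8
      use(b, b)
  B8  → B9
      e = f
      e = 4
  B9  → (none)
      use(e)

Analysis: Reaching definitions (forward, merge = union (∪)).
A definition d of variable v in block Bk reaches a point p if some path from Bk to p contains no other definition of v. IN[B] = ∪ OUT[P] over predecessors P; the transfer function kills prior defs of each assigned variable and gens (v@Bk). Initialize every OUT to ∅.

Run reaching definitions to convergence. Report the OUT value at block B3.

Answer: {a@B1, b@B0, c@B4, d@B2, f@B2, f@B6}

Derivation:
Fixpoint table:
  B0:   IN={}   OUT={b@B0}
  B1:   IN={b@B0}   OUT={a@B1, b@B0}
  B2:   IN={a@B1, b@B0}   OUT={a@B1, b@B0, d@B2, f@B2}
  B3:   IN={a@B1, b@B0, c@B4, d@B2, f@B2, f@B6}   OUT={a@B1, b@B0, c@B4, d@B2, f@B2, f@B6}
  B4:   IN={a@B1, b@B0, c@B4, d@B2, f@B2, f@B6}   OUT={a@B1, b@B0, c@B4, d@B2, f@B2, f@B6}
  B5:   IN={a@B1, b@B0, c@B4, d@B2, f@B2, f@B6}   OUT={a@B1, b@B0, c@B4, d@B2, f@B5}
  B6:   IN={a@B1, b@B0, c@B4, d@B2, f@B5}   OUT={a@B1, b@B0, c@B4, d@B2, f@B6}
  B7:   IN={a@B1, b@B0, c@B4, d@B2, f@B6}   OUT={a@B1, b@B0, c@B4, d@B2, f@B6}
  B8:   IN={a@B1, b@B0, c@B4, d@B2, f@B6}   OUT={a@B1, b@B0, c@B4, d@B2, e@B8, f@B6}
  B9:   IN={a@B1, b@B0, c@B4, d@B2, e@B8, f@B6}   OUT={a@B1, b@B0, c@B4, d@B2, e@B8, f@B6}

Merge at B3: IN[B3] = OUT[B2] ⊔ OUT[B6] = {a@B1, b@B0, c@B4, d@B2, f@B2, f@B6}
Applying B3's transfer function to that IN value gives OUT[B3] (row B3 above).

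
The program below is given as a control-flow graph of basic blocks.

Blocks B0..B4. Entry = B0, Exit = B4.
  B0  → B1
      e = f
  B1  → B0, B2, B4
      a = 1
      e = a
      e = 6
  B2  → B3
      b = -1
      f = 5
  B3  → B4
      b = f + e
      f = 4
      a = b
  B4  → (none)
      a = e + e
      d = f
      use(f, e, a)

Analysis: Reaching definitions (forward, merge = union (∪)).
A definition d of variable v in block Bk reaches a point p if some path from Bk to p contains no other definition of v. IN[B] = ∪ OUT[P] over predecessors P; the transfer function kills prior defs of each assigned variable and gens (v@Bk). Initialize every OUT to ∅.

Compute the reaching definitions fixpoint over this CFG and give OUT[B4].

Answer: {a@B4, b@B3, d@B4, e@B1, f@B3}

Derivation:
Fixpoint table:
  B0: | IN={a@B1, e@B1} | OUT={a@B1, e@B0}
  B1: | IN={a@B1, e@B0} | OUT={a@B1, e@B1}
  B2: | IN={a@B1, e@B1} | OUT={a@B1, b@B2, e@B1, f@B2}
  B3: | IN={a@B1, b@B2, e@B1, f@B2} | OUT={a@B3, b@B3, e@B1, f@B3}
  B4: | IN={a@B1, a@B3, b@B3, e@B1, f@B3} | OUT={a@B4, b@B3, d@B4, e@B1, f@B3}

Merge at B4: IN[B4] = OUT[B1] ⊔ OUT[B3] = {a@B1, a@B3, b@B3, e@B1, f@B3}
Applying B4's transfer function to that IN value gives OUT[B4] (row B4 above).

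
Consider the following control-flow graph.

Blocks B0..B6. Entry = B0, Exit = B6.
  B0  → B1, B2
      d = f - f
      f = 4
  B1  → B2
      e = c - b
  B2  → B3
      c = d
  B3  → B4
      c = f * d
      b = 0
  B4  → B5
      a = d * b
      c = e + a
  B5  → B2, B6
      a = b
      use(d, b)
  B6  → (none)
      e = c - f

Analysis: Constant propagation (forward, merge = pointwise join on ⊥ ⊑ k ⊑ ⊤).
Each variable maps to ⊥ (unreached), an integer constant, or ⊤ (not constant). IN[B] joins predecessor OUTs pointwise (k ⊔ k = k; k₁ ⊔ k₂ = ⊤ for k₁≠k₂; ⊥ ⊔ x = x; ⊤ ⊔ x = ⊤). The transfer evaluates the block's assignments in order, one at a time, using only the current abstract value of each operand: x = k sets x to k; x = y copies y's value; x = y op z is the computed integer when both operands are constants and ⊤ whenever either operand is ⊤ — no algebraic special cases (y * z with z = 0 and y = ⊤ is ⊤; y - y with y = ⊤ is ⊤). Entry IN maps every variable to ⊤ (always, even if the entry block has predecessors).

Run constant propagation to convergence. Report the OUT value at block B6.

Converged values:
  B0:  IN=(all ⊤)  OUT={f:4; rest ⊤}
  B1:  IN={f:4; rest ⊤}  OUT={f:4; rest ⊤}
  B2:  IN={f:4; rest ⊤}  OUT={f:4; rest ⊤}
  B3:  IN={f:4; rest ⊤}  OUT={b:0, f:4; rest ⊤}
  B4:  IN={b:0, f:4; rest ⊤}  OUT={b:0, f:4; rest ⊤}
  B5:  IN={b:0, f:4; rest ⊤}  OUT={a:0, b:0, f:4; rest ⊤}
  B6:  IN={a:0, b:0, f:4; rest ⊤}  OUT={a:0, b:0, f:4; rest ⊤}

Merge at B6: IN[B6] = OUT[B5] = {a: 0, b: 0, c: ⊤, d: ⊤, e: ⊤, f: 4}
Applying B6's transfer function to that IN value gives OUT[B6] (row B6 above).

Answer: {a: 0, b: 0, c: ⊤, d: ⊤, e: ⊤, f: 4}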